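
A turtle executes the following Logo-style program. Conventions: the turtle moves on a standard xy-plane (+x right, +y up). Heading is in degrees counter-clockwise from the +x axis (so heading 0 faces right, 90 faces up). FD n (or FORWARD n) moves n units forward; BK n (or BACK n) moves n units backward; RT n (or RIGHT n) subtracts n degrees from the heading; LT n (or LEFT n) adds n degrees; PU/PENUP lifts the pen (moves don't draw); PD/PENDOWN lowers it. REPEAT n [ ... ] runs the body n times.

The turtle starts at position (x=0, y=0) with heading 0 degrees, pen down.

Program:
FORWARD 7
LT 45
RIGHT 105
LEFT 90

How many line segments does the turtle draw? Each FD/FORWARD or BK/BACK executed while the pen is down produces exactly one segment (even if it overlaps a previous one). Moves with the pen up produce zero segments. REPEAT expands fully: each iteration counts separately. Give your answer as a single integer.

Executing turtle program step by step:
Start: pos=(0,0), heading=0, pen down
FD 7: (0,0) -> (7,0) [heading=0, draw]
LT 45: heading 0 -> 45
RT 105: heading 45 -> 300
LT 90: heading 300 -> 30
Final: pos=(7,0), heading=30, 1 segment(s) drawn
Segments drawn: 1

Answer: 1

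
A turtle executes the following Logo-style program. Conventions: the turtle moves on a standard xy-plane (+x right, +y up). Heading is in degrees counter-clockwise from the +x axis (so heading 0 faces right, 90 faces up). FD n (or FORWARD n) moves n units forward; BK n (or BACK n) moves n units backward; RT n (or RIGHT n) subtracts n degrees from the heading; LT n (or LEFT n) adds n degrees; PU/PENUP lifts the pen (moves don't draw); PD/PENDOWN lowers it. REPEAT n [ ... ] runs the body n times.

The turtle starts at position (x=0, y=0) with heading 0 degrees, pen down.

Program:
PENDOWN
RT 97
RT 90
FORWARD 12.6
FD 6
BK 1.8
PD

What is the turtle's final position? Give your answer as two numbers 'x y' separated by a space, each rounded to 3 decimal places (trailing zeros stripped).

Answer: -16.675 2.047

Derivation:
Executing turtle program step by step:
Start: pos=(0,0), heading=0, pen down
PD: pen down
RT 97: heading 0 -> 263
RT 90: heading 263 -> 173
FD 12.6: (0,0) -> (-12.506,1.536) [heading=173, draw]
FD 6: (-12.506,1.536) -> (-18.461,2.267) [heading=173, draw]
BK 1.8: (-18.461,2.267) -> (-16.675,2.047) [heading=173, draw]
PD: pen down
Final: pos=(-16.675,2.047), heading=173, 3 segment(s) drawn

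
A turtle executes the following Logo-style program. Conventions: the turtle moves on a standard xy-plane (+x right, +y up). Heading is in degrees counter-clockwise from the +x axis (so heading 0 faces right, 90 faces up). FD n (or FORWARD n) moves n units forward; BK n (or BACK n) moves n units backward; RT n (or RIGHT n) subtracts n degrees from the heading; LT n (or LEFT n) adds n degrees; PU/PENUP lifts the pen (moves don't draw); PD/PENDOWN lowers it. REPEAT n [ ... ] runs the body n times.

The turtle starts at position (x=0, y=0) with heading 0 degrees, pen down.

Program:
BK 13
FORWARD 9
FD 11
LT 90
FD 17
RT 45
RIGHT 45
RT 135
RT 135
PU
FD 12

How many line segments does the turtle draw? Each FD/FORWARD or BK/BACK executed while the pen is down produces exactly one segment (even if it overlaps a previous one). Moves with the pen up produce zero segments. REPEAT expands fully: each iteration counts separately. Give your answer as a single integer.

Executing turtle program step by step:
Start: pos=(0,0), heading=0, pen down
BK 13: (0,0) -> (-13,0) [heading=0, draw]
FD 9: (-13,0) -> (-4,0) [heading=0, draw]
FD 11: (-4,0) -> (7,0) [heading=0, draw]
LT 90: heading 0 -> 90
FD 17: (7,0) -> (7,17) [heading=90, draw]
RT 45: heading 90 -> 45
RT 45: heading 45 -> 0
RT 135: heading 0 -> 225
RT 135: heading 225 -> 90
PU: pen up
FD 12: (7,17) -> (7,29) [heading=90, move]
Final: pos=(7,29), heading=90, 4 segment(s) drawn
Segments drawn: 4

Answer: 4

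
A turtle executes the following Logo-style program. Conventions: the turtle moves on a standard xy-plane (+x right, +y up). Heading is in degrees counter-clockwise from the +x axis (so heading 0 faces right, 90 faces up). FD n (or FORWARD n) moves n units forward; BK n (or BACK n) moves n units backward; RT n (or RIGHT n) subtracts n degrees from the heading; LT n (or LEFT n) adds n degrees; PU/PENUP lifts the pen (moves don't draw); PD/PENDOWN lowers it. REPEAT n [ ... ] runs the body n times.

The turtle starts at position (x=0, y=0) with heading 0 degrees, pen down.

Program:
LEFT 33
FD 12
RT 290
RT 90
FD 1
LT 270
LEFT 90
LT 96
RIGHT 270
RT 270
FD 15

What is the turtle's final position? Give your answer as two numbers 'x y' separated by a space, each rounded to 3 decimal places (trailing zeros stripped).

Executing turtle program step by step:
Start: pos=(0,0), heading=0, pen down
LT 33: heading 0 -> 33
FD 12: (0,0) -> (10.064,6.536) [heading=33, draw]
RT 290: heading 33 -> 103
RT 90: heading 103 -> 13
FD 1: (10.064,6.536) -> (11.038,6.761) [heading=13, draw]
LT 270: heading 13 -> 283
LT 90: heading 283 -> 13
LT 96: heading 13 -> 109
RT 270: heading 109 -> 199
RT 270: heading 199 -> 289
FD 15: (11.038,6.761) -> (15.922,-7.422) [heading=289, draw]
Final: pos=(15.922,-7.422), heading=289, 3 segment(s) drawn

Answer: 15.922 -7.422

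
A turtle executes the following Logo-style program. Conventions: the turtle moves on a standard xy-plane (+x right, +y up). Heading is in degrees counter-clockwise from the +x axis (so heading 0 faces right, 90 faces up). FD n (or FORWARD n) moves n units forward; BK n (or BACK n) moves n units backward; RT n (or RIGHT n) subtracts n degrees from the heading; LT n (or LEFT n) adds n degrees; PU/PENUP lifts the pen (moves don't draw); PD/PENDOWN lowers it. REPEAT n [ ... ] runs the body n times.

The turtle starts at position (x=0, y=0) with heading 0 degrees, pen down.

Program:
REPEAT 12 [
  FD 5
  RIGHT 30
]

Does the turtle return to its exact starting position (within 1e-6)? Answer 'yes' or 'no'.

Answer: yes

Derivation:
Executing turtle program step by step:
Start: pos=(0,0), heading=0, pen down
REPEAT 12 [
  -- iteration 1/12 --
  FD 5: (0,0) -> (5,0) [heading=0, draw]
  RT 30: heading 0 -> 330
  -- iteration 2/12 --
  FD 5: (5,0) -> (9.33,-2.5) [heading=330, draw]
  RT 30: heading 330 -> 300
  -- iteration 3/12 --
  FD 5: (9.33,-2.5) -> (11.83,-6.83) [heading=300, draw]
  RT 30: heading 300 -> 270
  -- iteration 4/12 --
  FD 5: (11.83,-6.83) -> (11.83,-11.83) [heading=270, draw]
  RT 30: heading 270 -> 240
  -- iteration 5/12 --
  FD 5: (11.83,-11.83) -> (9.33,-16.16) [heading=240, draw]
  RT 30: heading 240 -> 210
  -- iteration 6/12 --
  FD 5: (9.33,-16.16) -> (5,-18.66) [heading=210, draw]
  RT 30: heading 210 -> 180
  -- iteration 7/12 --
  FD 5: (5,-18.66) -> (0,-18.66) [heading=180, draw]
  RT 30: heading 180 -> 150
  -- iteration 8/12 --
  FD 5: (0,-18.66) -> (-4.33,-16.16) [heading=150, draw]
  RT 30: heading 150 -> 120
  -- iteration 9/12 --
  FD 5: (-4.33,-16.16) -> (-6.83,-11.83) [heading=120, draw]
  RT 30: heading 120 -> 90
  -- iteration 10/12 --
  FD 5: (-6.83,-11.83) -> (-6.83,-6.83) [heading=90, draw]
  RT 30: heading 90 -> 60
  -- iteration 11/12 --
  FD 5: (-6.83,-6.83) -> (-4.33,-2.5) [heading=60, draw]
  RT 30: heading 60 -> 30
  -- iteration 12/12 --
  FD 5: (-4.33,-2.5) -> (0,0) [heading=30, draw]
  RT 30: heading 30 -> 0
]
Final: pos=(0,0), heading=0, 12 segment(s) drawn

Start position: (0, 0)
Final position: (0, 0)
Distance = 0; < 1e-6 -> CLOSED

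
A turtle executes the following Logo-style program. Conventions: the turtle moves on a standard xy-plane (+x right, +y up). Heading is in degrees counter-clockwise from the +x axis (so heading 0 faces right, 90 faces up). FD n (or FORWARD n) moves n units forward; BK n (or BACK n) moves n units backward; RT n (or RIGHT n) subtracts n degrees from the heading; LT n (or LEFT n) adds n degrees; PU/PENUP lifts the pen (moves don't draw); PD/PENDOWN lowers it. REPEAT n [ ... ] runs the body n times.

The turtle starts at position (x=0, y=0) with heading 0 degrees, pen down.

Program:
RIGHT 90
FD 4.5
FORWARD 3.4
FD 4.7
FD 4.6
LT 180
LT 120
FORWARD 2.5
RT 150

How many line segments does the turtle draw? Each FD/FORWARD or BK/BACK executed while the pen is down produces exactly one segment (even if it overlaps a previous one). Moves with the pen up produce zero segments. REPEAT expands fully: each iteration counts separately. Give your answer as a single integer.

Executing turtle program step by step:
Start: pos=(0,0), heading=0, pen down
RT 90: heading 0 -> 270
FD 4.5: (0,0) -> (0,-4.5) [heading=270, draw]
FD 3.4: (0,-4.5) -> (0,-7.9) [heading=270, draw]
FD 4.7: (0,-7.9) -> (0,-12.6) [heading=270, draw]
FD 4.6: (0,-12.6) -> (0,-17.2) [heading=270, draw]
LT 180: heading 270 -> 90
LT 120: heading 90 -> 210
FD 2.5: (0,-17.2) -> (-2.165,-18.45) [heading=210, draw]
RT 150: heading 210 -> 60
Final: pos=(-2.165,-18.45), heading=60, 5 segment(s) drawn
Segments drawn: 5

Answer: 5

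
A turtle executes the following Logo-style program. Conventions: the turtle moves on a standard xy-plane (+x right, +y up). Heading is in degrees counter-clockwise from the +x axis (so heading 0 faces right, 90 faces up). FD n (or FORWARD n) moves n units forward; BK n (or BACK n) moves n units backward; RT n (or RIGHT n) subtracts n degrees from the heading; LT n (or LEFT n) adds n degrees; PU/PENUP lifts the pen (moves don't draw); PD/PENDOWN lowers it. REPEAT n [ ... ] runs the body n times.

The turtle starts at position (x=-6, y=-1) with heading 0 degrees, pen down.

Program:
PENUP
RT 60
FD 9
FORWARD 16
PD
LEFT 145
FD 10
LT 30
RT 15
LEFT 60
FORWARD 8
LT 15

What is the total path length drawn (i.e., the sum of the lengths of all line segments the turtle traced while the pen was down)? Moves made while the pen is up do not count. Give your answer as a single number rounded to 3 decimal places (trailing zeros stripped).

Answer: 18

Derivation:
Executing turtle program step by step:
Start: pos=(-6,-1), heading=0, pen down
PU: pen up
RT 60: heading 0 -> 300
FD 9: (-6,-1) -> (-1.5,-8.794) [heading=300, move]
FD 16: (-1.5,-8.794) -> (6.5,-22.651) [heading=300, move]
PD: pen down
LT 145: heading 300 -> 85
FD 10: (6.5,-22.651) -> (7.372,-12.689) [heading=85, draw]
LT 30: heading 85 -> 115
RT 15: heading 115 -> 100
LT 60: heading 100 -> 160
FD 8: (7.372,-12.689) -> (-0.146,-9.953) [heading=160, draw]
LT 15: heading 160 -> 175
Final: pos=(-0.146,-9.953), heading=175, 2 segment(s) drawn

Segment lengths:
  seg 1: (6.5,-22.651) -> (7.372,-12.689), length = 10
  seg 2: (7.372,-12.689) -> (-0.146,-9.953), length = 8
Total = 18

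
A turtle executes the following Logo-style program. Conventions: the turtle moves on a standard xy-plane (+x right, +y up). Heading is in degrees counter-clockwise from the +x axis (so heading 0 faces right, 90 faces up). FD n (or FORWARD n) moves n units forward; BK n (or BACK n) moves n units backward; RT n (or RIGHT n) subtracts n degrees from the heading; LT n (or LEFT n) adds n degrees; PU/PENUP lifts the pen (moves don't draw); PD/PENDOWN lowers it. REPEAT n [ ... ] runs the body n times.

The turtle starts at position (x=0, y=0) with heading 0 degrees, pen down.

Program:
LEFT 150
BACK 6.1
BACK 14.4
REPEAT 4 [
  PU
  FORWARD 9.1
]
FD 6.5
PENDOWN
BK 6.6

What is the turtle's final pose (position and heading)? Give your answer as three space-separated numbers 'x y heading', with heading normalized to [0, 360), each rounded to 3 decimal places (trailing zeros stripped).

Executing turtle program step by step:
Start: pos=(0,0), heading=0, pen down
LT 150: heading 0 -> 150
BK 6.1: (0,0) -> (5.283,-3.05) [heading=150, draw]
BK 14.4: (5.283,-3.05) -> (17.754,-10.25) [heading=150, draw]
REPEAT 4 [
  -- iteration 1/4 --
  PU: pen up
  FD 9.1: (17.754,-10.25) -> (9.873,-5.7) [heading=150, move]
  -- iteration 2/4 --
  PU: pen up
  FD 9.1: (9.873,-5.7) -> (1.992,-1.15) [heading=150, move]
  -- iteration 3/4 --
  PU: pen up
  FD 9.1: (1.992,-1.15) -> (-5.889,3.4) [heading=150, move]
  -- iteration 4/4 --
  PU: pen up
  FD 9.1: (-5.889,3.4) -> (-13.77,7.95) [heading=150, move]
]
FD 6.5: (-13.77,7.95) -> (-19.399,11.2) [heading=150, move]
PD: pen down
BK 6.6: (-19.399,11.2) -> (-13.683,7.9) [heading=150, draw]
Final: pos=(-13.683,7.9), heading=150, 3 segment(s) drawn

Answer: -13.683 7.9 150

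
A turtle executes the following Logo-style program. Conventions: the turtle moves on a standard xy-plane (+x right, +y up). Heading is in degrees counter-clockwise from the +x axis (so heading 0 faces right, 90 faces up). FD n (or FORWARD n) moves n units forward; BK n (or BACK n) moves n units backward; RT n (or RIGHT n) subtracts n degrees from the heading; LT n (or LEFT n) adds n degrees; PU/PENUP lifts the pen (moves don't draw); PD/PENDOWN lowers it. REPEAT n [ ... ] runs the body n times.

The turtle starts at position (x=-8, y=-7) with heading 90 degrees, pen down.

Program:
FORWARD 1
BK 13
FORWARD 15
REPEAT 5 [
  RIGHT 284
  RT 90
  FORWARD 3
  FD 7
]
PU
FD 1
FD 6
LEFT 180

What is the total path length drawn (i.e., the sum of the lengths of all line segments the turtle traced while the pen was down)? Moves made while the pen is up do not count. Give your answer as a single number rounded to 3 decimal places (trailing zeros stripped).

Executing turtle program step by step:
Start: pos=(-8,-7), heading=90, pen down
FD 1: (-8,-7) -> (-8,-6) [heading=90, draw]
BK 13: (-8,-6) -> (-8,-19) [heading=90, draw]
FD 15: (-8,-19) -> (-8,-4) [heading=90, draw]
REPEAT 5 [
  -- iteration 1/5 --
  RT 284: heading 90 -> 166
  RT 90: heading 166 -> 76
  FD 3: (-8,-4) -> (-7.274,-1.089) [heading=76, draw]
  FD 7: (-7.274,-1.089) -> (-5.581,5.703) [heading=76, draw]
  -- iteration 2/5 --
  RT 284: heading 76 -> 152
  RT 90: heading 152 -> 62
  FD 3: (-5.581,5.703) -> (-4.172,8.352) [heading=62, draw]
  FD 7: (-4.172,8.352) -> (-0.886,14.532) [heading=62, draw]
  -- iteration 3/5 --
  RT 284: heading 62 -> 138
  RT 90: heading 138 -> 48
  FD 3: (-0.886,14.532) -> (1.121,16.762) [heading=48, draw]
  FD 7: (1.121,16.762) -> (5.805,21.964) [heading=48, draw]
  -- iteration 4/5 --
  RT 284: heading 48 -> 124
  RT 90: heading 124 -> 34
  FD 3: (5.805,21.964) -> (8.292,23.641) [heading=34, draw]
  FD 7: (8.292,23.641) -> (14.096,27.556) [heading=34, draw]
  -- iteration 5/5 --
  RT 284: heading 34 -> 110
  RT 90: heading 110 -> 20
  FD 3: (14.096,27.556) -> (16.915,28.582) [heading=20, draw]
  FD 7: (16.915,28.582) -> (23.493,30.976) [heading=20, draw]
]
PU: pen up
FD 1: (23.493,30.976) -> (24.432,31.318) [heading=20, move]
FD 6: (24.432,31.318) -> (30.07,33.37) [heading=20, move]
LT 180: heading 20 -> 200
Final: pos=(30.07,33.37), heading=200, 13 segment(s) drawn

Segment lengths:
  seg 1: (-8,-7) -> (-8,-6), length = 1
  seg 2: (-8,-6) -> (-8,-19), length = 13
  seg 3: (-8,-19) -> (-8,-4), length = 15
  seg 4: (-8,-4) -> (-7.274,-1.089), length = 3
  seg 5: (-7.274,-1.089) -> (-5.581,5.703), length = 7
  seg 6: (-5.581,5.703) -> (-4.172,8.352), length = 3
  seg 7: (-4.172,8.352) -> (-0.886,14.532), length = 7
  seg 8: (-0.886,14.532) -> (1.121,16.762), length = 3
  seg 9: (1.121,16.762) -> (5.805,21.964), length = 7
  seg 10: (5.805,21.964) -> (8.292,23.641), length = 3
  seg 11: (8.292,23.641) -> (14.096,27.556), length = 7
  seg 12: (14.096,27.556) -> (16.915,28.582), length = 3
  seg 13: (16.915,28.582) -> (23.493,30.976), length = 7
Total = 79

Answer: 79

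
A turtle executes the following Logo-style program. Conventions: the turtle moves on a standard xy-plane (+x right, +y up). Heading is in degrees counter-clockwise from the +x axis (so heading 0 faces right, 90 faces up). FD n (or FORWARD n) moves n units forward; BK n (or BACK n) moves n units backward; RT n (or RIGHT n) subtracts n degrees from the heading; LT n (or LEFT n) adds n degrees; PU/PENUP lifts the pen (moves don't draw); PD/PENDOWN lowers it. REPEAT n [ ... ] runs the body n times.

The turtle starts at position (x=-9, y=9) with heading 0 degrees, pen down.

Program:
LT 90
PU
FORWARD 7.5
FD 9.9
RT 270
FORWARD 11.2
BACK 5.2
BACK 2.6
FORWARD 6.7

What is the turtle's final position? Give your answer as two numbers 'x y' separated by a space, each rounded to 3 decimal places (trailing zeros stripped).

Answer: -19.1 26.4

Derivation:
Executing turtle program step by step:
Start: pos=(-9,9), heading=0, pen down
LT 90: heading 0 -> 90
PU: pen up
FD 7.5: (-9,9) -> (-9,16.5) [heading=90, move]
FD 9.9: (-9,16.5) -> (-9,26.4) [heading=90, move]
RT 270: heading 90 -> 180
FD 11.2: (-9,26.4) -> (-20.2,26.4) [heading=180, move]
BK 5.2: (-20.2,26.4) -> (-15,26.4) [heading=180, move]
BK 2.6: (-15,26.4) -> (-12.4,26.4) [heading=180, move]
FD 6.7: (-12.4,26.4) -> (-19.1,26.4) [heading=180, move]
Final: pos=(-19.1,26.4), heading=180, 0 segment(s) drawn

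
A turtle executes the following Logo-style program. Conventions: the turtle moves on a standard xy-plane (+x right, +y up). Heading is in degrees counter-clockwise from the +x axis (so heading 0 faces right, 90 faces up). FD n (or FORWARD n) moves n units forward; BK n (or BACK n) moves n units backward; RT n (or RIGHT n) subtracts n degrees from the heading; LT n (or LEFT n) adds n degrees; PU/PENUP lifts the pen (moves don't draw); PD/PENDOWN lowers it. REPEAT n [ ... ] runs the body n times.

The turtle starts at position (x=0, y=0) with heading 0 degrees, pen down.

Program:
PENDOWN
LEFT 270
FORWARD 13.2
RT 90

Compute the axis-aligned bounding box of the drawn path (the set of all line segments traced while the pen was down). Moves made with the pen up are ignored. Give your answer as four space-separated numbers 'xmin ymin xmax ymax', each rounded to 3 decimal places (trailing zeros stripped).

Answer: 0 -13.2 0 0

Derivation:
Executing turtle program step by step:
Start: pos=(0,0), heading=0, pen down
PD: pen down
LT 270: heading 0 -> 270
FD 13.2: (0,0) -> (0,-13.2) [heading=270, draw]
RT 90: heading 270 -> 180
Final: pos=(0,-13.2), heading=180, 1 segment(s) drawn

Segment endpoints: x in {0, 0}, y in {-13.2, 0}
xmin=0, ymin=-13.2, xmax=0, ymax=0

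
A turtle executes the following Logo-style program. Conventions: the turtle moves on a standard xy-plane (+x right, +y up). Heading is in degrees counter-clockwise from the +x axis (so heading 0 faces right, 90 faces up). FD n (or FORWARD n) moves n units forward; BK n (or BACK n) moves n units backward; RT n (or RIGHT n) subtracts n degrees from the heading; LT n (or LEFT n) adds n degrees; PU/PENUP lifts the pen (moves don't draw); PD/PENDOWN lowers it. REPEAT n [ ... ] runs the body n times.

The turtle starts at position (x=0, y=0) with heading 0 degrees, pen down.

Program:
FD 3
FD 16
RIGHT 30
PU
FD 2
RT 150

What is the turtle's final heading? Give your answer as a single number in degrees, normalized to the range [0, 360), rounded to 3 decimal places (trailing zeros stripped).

Answer: 180

Derivation:
Executing turtle program step by step:
Start: pos=(0,0), heading=0, pen down
FD 3: (0,0) -> (3,0) [heading=0, draw]
FD 16: (3,0) -> (19,0) [heading=0, draw]
RT 30: heading 0 -> 330
PU: pen up
FD 2: (19,0) -> (20.732,-1) [heading=330, move]
RT 150: heading 330 -> 180
Final: pos=(20.732,-1), heading=180, 2 segment(s) drawn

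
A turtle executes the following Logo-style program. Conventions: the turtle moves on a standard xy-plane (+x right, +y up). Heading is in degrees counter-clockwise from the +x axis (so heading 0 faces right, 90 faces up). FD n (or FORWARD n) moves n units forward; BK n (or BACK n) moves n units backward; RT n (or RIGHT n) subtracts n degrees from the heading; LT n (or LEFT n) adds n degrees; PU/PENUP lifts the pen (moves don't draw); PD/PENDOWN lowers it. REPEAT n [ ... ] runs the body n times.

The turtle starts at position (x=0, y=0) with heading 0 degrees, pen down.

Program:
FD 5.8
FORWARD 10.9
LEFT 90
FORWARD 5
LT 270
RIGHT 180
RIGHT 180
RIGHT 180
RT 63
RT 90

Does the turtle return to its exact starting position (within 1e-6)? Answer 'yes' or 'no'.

Executing turtle program step by step:
Start: pos=(0,0), heading=0, pen down
FD 5.8: (0,0) -> (5.8,0) [heading=0, draw]
FD 10.9: (5.8,0) -> (16.7,0) [heading=0, draw]
LT 90: heading 0 -> 90
FD 5: (16.7,0) -> (16.7,5) [heading=90, draw]
LT 270: heading 90 -> 0
RT 180: heading 0 -> 180
RT 180: heading 180 -> 0
RT 180: heading 0 -> 180
RT 63: heading 180 -> 117
RT 90: heading 117 -> 27
Final: pos=(16.7,5), heading=27, 3 segment(s) drawn

Start position: (0, 0)
Final position: (16.7, 5)
Distance = 17.432; >= 1e-6 -> NOT closed

Answer: no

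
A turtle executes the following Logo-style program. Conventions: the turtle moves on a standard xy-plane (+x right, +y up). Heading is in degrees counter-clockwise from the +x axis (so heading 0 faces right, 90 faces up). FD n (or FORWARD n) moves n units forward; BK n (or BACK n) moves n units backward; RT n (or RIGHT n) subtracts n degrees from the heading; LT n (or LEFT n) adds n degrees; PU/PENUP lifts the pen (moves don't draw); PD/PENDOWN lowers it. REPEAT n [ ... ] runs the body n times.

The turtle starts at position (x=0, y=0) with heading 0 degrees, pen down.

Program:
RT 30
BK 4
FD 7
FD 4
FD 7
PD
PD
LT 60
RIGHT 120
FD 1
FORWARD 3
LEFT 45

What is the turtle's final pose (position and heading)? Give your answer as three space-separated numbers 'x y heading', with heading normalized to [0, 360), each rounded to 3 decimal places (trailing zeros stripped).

Answer: 12.124 -11 315

Derivation:
Executing turtle program step by step:
Start: pos=(0,0), heading=0, pen down
RT 30: heading 0 -> 330
BK 4: (0,0) -> (-3.464,2) [heading=330, draw]
FD 7: (-3.464,2) -> (2.598,-1.5) [heading=330, draw]
FD 4: (2.598,-1.5) -> (6.062,-3.5) [heading=330, draw]
FD 7: (6.062,-3.5) -> (12.124,-7) [heading=330, draw]
PD: pen down
PD: pen down
LT 60: heading 330 -> 30
RT 120: heading 30 -> 270
FD 1: (12.124,-7) -> (12.124,-8) [heading=270, draw]
FD 3: (12.124,-8) -> (12.124,-11) [heading=270, draw]
LT 45: heading 270 -> 315
Final: pos=(12.124,-11), heading=315, 6 segment(s) drawn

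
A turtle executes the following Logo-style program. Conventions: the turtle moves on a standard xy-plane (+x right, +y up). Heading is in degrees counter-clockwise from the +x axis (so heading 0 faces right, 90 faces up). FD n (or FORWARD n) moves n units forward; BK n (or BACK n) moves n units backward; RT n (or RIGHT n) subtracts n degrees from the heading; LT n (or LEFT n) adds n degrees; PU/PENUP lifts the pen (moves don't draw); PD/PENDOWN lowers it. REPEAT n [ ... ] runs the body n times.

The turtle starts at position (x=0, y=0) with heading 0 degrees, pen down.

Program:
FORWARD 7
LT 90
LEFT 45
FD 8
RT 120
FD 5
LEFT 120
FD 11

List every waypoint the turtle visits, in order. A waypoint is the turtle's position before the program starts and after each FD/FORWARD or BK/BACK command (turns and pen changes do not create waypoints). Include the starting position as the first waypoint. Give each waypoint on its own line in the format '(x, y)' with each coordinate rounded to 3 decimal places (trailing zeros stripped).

Executing turtle program step by step:
Start: pos=(0,0), heading=0, pen down
FD 7: (0,0) -> (7,0) [heading=0, draw]
LT 90: heading 0 -> 90
LT 45: heading 90 -> 135
FD 8: (7,0) -> (1.343,5.657) [heading=135, draw]
RT 120: heading 135 -> 15
FD 5: (1.343,5.657) -> (6.173,6.951) [heading=15, draw]
LT 120: heading 15 -> 135
FD 11: (6.173,6.951) -> (-1.605,14.729) [heading=135, draw]
Final: pos=(-1.605,14.729), heading=135, 4 segment(s) drawn
Waypoints (5 total):
(0, 0)
(7, 0)
(1.343, 5.657)
(6.173, 6.951)
(-1.605, 14.729)

Answer: (0, 0)
(7, 0)
(1.343, 5.657)
(6.173, 6.951)
(-1.605, 14.729)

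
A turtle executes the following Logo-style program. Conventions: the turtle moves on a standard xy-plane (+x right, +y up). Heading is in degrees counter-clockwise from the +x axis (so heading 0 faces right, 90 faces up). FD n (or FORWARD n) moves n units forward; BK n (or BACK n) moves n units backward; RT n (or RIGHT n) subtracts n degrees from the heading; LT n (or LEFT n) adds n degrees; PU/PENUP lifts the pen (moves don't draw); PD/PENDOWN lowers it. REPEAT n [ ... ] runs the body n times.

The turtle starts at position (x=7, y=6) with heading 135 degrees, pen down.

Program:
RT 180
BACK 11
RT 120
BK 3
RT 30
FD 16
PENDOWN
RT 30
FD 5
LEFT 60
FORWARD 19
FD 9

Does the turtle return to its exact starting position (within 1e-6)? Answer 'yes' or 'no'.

Answer: no

Derivation:
Executing turtle program step by step:
Start: pos=(7,6), heading=135, pen down
RT 180: heading 135 -> 315
BK 11: (7,6) -> (-0.778,13.778) [heading=315, draw]
RT 120: heading 315 -> 195
BK 3: (-0.778,13.778) -> (2.12,14.555) [heading=195, draw]
RT 30: heading 195 -> 165
FD 16: (2.12,14.555) -> (-13.335,18.696) [heading=165, draw]
PD: pen down
RT 30: heading 165 -> 135
FD 5: (-13.335,18.696) -> (-16.871,22.231) [heading=135, draw]
LT 60: heading 135 -> 195
FD 19: (-16.871,22.231) -> (-35.223,17.314) [heading=195, draw]
FD 9: (-35.223,17.314) -> (-43.917,14.984) [heading=195, draw]
Final: pos=(-43.917,14.984), heading=195, 6 segment(s) drawn

Start position: (7, 6)
Final position: (-43.917, 14.984)
Distance = 51.703; >= 1e-6 -> NOT closed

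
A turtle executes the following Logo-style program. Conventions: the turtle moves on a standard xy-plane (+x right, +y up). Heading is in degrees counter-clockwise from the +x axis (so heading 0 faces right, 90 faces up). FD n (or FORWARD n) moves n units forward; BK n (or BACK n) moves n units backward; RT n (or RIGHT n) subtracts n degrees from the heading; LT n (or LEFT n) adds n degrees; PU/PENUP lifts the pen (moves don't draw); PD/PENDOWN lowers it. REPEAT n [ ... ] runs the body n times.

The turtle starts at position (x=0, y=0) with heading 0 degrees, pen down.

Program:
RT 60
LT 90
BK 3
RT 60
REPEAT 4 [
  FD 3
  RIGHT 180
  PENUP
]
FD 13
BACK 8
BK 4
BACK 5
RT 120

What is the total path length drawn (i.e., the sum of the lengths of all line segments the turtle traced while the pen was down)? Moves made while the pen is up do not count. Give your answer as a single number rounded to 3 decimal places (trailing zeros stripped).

Executing turtle program step by step:
Start: pos=(0,0), heading=0, pen down
RT 60: heading 0 -> 300
LT 90: heading 300 -> 30
BK 3: (0,0) -> (-2.598,-1.5) [heading=30, draw]
RT 60: heading 30 -> 330
REPEAT 4 [
  -- iteration 1/4 --
  FD 3: (-2.598,-1.5) -> (0,-3) [heading=330, draw]
  RT 180: heading 330 -> 150
  PU: pen up
  -- iteration 2/4 --
  FD 3: (0,-3) -> (-2.598,-1.5) [heading=150, move]
  RT 180: heading 150 -> 330
  PU: pen up
  -- iteration 3/4 --
  FD 3: (-2.598,-1.5) -> (0,-3) [heading=330, move]
  RT 180: heading 330 -> 150
  PU: pen up
  -- iteration 4/4 --
  FD 3: (0,-3) -> (-2.598,-1.5) [heading=150, move]
  RT 180: heading 150 -> 330
  PU: pen up
]
FD 13: (-2.598,-1.5) -> (8.66,-8) [heading=330, move]
BK 8: (8.66,-8) -> (1.732,-4) [heading=330, move]
BK 4: (1.732,-4) -> (-1.732,-2) [heading=330, move]
BK 5: (-1.732,-2) -> (-6.062,0.5) [heading=330, move]
RT 120: heading 330 -> 210
Final: pos=(-6.062,0.5), heading=210, 2 segment(s) drawn

Segment lengths:
  seg 1: (0,0) -> (-2.598,-1.5), length = 3
  seg 2: (-2.598,-1.5) -> (0,-3), length = 3
Total = 6

Answer: 6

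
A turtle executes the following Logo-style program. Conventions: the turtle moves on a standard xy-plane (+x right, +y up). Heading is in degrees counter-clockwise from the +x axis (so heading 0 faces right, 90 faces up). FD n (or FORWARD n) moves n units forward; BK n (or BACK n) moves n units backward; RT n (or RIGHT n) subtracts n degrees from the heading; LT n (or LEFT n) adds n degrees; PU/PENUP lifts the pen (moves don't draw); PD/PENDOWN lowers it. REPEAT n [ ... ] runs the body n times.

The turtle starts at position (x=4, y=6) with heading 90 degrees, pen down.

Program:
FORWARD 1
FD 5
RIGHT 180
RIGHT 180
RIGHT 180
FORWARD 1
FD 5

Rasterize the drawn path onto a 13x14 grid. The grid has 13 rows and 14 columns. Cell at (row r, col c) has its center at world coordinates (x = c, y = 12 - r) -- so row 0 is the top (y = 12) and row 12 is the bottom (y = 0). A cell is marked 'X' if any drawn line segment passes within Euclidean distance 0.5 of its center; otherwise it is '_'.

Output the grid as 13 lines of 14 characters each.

Answer: ____X_________
____X_________
____X_________
____X_________
____X_________
____X_________
____X_________
______________
______________
______________
______________
______________
______________

Derivation:
Segment 0: (4,6) -> (4,7)
Segment 1: (4,7) -> (4,12)
Segment 2: (4,12) -> (4,11)
Segment 3: (4,11) -> (4,6)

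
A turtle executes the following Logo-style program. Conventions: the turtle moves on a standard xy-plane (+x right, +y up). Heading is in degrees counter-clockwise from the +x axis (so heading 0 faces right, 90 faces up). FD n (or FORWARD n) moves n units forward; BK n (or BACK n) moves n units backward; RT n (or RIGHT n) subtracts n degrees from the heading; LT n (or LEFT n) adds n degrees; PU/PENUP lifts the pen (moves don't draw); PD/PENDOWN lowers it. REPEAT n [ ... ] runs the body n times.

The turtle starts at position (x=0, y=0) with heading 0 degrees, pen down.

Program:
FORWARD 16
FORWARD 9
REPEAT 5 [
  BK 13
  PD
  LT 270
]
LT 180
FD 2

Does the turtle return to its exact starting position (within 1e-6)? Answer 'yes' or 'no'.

Answer: no

Derivation:
Executing turtle program step by step:
Start: pos=(0,0), heading=0, pen down
FD 16: (0,0) -> (16,0) [heading=0, draw]
FD 9: (16,0) -> (25,0) [heading=0, draw]
REPEAT 5 [
  -- iteration 1/5 --
  BK 13: (25,0) -> (12,0) [heading=0, draw]
  PD: pen down
  LT 270: heading 0 -> 270
  -- iteration 2/5 --
  BK 13: (12,0) -> (12,13) [heading=270, draw]
  PD: pen down
  LT 270: heading 270 -> 180
  -- iteration 3/5 --
  BK 13: (12,13) -> (25,13) [heading=180, draw]
  PD: pen down
  LT 270: heading 180 -> 90
  -- iteration 4/5 --
  BK 13: (25,13) -> (25,0) [heading=90, draw]
  PD: pen down
  LT 270: heading 90 -> 0
  -- iteration 5/5 --
  BK 13: (25,0) -> (12,0) [heading=0, draw]
  PD: pen down
  LT 270: heading 0 -> 270
]
LT 180: heading 270 -> 90
FD 2: (12,0) -> (12,2) [heading=90, draw]
Final: pos=(12,2), heading=90, 8 segment(s) drawn

Start position: (0, 0)
Final position: (12, 2)
Distance = 12.166; >= 1e-6 -> NOT closed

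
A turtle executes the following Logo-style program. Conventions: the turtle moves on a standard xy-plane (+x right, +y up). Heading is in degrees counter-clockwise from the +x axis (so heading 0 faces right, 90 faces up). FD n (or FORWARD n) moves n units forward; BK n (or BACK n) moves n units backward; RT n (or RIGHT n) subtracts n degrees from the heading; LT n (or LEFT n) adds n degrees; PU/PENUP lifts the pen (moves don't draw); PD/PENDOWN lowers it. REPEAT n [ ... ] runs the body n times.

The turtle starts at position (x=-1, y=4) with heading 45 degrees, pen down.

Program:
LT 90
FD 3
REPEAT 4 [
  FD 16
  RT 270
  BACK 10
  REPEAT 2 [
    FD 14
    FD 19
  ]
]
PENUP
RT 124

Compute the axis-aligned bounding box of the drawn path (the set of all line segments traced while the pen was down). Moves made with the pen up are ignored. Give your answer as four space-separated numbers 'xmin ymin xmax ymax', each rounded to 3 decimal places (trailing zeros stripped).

Answer: -72.418 -91.459 43.548 24.506

Derivation:
Executing turtle program step by step:
Start: pos=(-1,4), heading=45, pen down
LT 90: heading 45 -> 135
FD 3: (-1,4) -> (-3.121,6.121) [heading=135, draw]
REPEAT 4 [
  -- iteration 1/4 --
  FD 16: (-3.121,6.121) -> (-14.435,17.435) [heading=135, draw]
  RT 270: heading 135 -> 225
  BK 10: (-14.435,17.435) -> (-7.364,24.506) [heading=225, draw]
  REPEAT 2 [
    -- iteration 1/2 --
    FD 14: (-7.364,24.506) -> (-17.263,14.607) [heading=225, draw]
    FD 19: (-17.263,14.607) -> (-30.698,1.172) [heading=225, draw]
    -- iteration 2/2 --
    FD 14: (-30.698,1.172) -> (-40.598,-8.728) [heading=225, draw]
    FD 19: (-40.598,-8.728) -> (-54.033,-22.163) [heading=225, draw]
  ]
  -- iteration 2/4 --
  FD 16: (-54.033,-22.163) -> (-65.347,-33.477) [heading=225, draw]
  RT 270: heading 225 -> 315
  BK 10: (-65.347,-33.477) -> (-72.418,-26.406) [heading=315, draw]
  REPEAT 2 [
    -- iteration 1/2 --
    FD 14: (-72.418,-26.406) -> (-62.518,-36.305) [heading=315, draw]
    FD 19: (-62.518,-36.305) -> (-49.083,-49.74) [heading=315, draw]
    -- iteration 2/2 --
    FD 14: (-49.083,-49.74) -> (-39.184,-59.64) [heading=315, draw]
    FD 19: (-39.184,-59.64) -> (-25.749,-73.075) [heading=315, draw]
  ]
  -- iteration 3/4 --
  FD 16: (-25.749,-73.075) -> (-14.435,-84.388) [heading=315, draw]
  RT 270: heading 315 -> 45
  BK 10: (-14.435,-84.388) -> (-21.506,-91.459) [heading=45, draw]
  REPEAT 2 [
    -- iteration 1/2 --
    FD 14: (-21.506,-91.459) -> (-11.607,-81.56) [heading=45, draw]
    FD 19: (-11.607,-81.56) -> (1.828,-68.125) [heading=45, draw]
    -- iteration 2/2 --
    FD 14: (1.828,-68.125) -> (11.728,-58.225) [heading=45, draw]
    FD 19: (11.728,-58.225) -> (25.163,-44.79) [heading=45, draw]
  ]
  -- iteration 4/4 --
  FD 16: (25.163,-44.79) -> (36.477,-33.477) [heading=45, draw]
  RT 270: heading 45 -> 135
  BK 10: (36.477,-33.477) -> (43.548,-40.548) [heading=135, draw]
  REPEAT 2 [
    -- iteration 1/2 --
    FD 14: (43.548,-40.548) -> (33.648,-30.648) [heading=135, draw]
    FD 19: (33.648,-30.648) -> (20.213,-17.213) [heading=135, draw]
    -- iteration 2/2 --
    FD 14: (20.213,-17.213) -> (10.314,-7.314) [heading=135, draw]
    FD 19: (10.314,-7.314) -> (-3.121,6.121) [heading=135, draw]
  ]
]
PU: pen up
RT 124: heading 135 -> 11
Final: pos=(-3.121,6.121), heading=11, 25 segment(s) drawn

Segment endpoints: x in {-72.418, -65.347, -62.518, -54.033, -49.083, -40.598, -39.184, -30.698, -25.749, -21.506, -17.263, -14.435, -14.435, -11.607, -7.364, -3.121, -3.121, -1, 1.828, 10.314, 11.728, 20.213, 25.163, 33.648, 36.477, 43.548}, y in {-91.459, -84.388, -81.56, -73.075, -68.125, -59.64, -58.225, -49.74, -44.79, -40.548, -36.305, -33.477, -33.477, -30.648, -26.406, -22.163, -17.213, -8.728, -7.314, 1.172, 4, 6.121, 6.121, 14.607, 17.435, 24.506}
xmin=-72.418, ymin=-91.459, xmax=43.548, ymax=24.506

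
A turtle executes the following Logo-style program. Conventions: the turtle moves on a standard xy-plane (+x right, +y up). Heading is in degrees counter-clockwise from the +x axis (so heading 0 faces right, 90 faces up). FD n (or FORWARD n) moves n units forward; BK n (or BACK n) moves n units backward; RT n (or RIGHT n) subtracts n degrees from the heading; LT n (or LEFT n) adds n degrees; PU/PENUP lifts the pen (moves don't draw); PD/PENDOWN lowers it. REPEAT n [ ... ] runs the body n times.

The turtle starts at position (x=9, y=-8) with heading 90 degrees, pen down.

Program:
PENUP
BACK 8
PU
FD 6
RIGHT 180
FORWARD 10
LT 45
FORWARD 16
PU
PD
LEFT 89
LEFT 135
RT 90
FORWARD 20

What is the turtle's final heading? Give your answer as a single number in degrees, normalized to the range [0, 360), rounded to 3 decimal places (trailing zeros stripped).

Answer: 89

Derivation:
Executing turtle program step by step:
Start: pos=(9,-8), heading=90, pen down
PU: pen up
BK 8: (9,-8) -> (9,-16) [heading=90, move]
PU: pen up
FD 6: (9,-16) -> (9,-10) [heading=90, move]
RT 180: heading 90 -> 270
FD 10: (9,-10) -> (9,-20) [heading=270, move]
LT 45: heading 270 -> 315
FD 16: (9,-20) -> (20.314,-31.314) [heading=315, move]
PU: pen up
PD: pen down
LT 89: heading 315 -> 44
LT 135: heading 44 -> 179
RT 90: heading 179 -> 89
FD 20: (20.314,-31.314) -> (20.663,-11.317) [heading=89, draw]
Final: pos=(20.663,-11.317), heading=89, 1 segment(s) drawn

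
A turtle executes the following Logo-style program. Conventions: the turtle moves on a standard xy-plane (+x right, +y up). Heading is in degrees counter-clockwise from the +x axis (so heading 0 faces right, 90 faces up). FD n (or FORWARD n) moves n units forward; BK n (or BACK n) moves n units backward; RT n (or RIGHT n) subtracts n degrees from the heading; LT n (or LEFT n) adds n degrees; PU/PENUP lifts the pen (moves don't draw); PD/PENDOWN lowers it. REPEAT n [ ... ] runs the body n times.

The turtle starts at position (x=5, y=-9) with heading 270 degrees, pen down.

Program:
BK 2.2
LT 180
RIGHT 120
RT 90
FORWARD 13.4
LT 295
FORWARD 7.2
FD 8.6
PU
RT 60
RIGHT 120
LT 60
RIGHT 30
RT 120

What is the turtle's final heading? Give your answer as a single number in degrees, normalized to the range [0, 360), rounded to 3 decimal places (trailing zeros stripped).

Answer: 265

Derivation:
Executing turtle program step by step:
Start: pos=(5,-9), heading=270, pen down
BK 2.2: (5,-9) -> (5,-6.8) [heading=270, draw]
LT 180: heading 270 -> 90
RT 120: heading 90 -> 330
RT 90: heading 330 -> 240
FD 13.4: (5,-6.8) -> (-1.7,-18.405) [heading=240, draw]
LT 295: heading 240 -> 175
FD 7.2: (-1.7,-18.405) -> (-8.873,-17.777) [heading=175, draw]
FD 8.6: (-8.873,-17.777) -> (-17.44,-17.028) [heading=175, draw]
PU: pen up
RT 60: heading 175 -> 115
RT 120: heading 115 -> 355
LT 60: heading 355 -> 55
RT 30: heading 55 -> 25
RT 120: heading 25 -> 265
Final: pos=(-17.44,-17.028), heading=265, 4 segment(s) drawn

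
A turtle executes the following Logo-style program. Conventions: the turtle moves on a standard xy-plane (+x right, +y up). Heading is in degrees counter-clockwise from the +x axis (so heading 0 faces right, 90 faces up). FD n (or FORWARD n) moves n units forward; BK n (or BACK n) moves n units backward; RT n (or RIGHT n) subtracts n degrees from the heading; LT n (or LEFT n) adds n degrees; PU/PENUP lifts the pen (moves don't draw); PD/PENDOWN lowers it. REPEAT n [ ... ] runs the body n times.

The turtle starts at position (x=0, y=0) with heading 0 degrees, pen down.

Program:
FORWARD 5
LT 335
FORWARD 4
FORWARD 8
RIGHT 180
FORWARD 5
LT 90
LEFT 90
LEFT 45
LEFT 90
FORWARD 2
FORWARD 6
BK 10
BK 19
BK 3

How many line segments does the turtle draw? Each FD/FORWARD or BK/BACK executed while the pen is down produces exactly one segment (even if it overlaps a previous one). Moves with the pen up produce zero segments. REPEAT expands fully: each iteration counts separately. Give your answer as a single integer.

Answer: 9

Derivation:
Executing turtle program step by step:
Start: pos=(0,0), heading=0, pen down
FD 5: (0,0) -> (5,0) [heading=0, draw]
LT 335: heading 0 -> 335
FD 4: (5,0) -> (8.625,-1.69) [heading=335, draw]
FD 8: (8.625,-1.69) -> (15.876,-5.071) [heading=335, draw]
RT 180: heading 335 -> 155
FD 5: (15.876,-5.071) -> (11.344,-2.958) [heading=155, draw]
LT 90: heading 155 -> 245
LT 90: heading 245 -> 335
LT 45: heading 335 -> 20
LT 90: heading 20 -> 110
FD 2: (11.344,-2.958) -> (10.66,-1.079) [heading=110, draw]
FD 6: (10.66,-1.079) -> (8.608,4.559) [heading=110, draw]
BK 10: (8.608,4.559) -> (12.028,-4.838) [heading=110, draw]
BK 19: (12.028,-4.838) -> (18.527,-22.692) [heading=110, draw]
BK 3: (18.527,-22.692) -> (19.553,-25.511) [heading=110, draw]
Final: pos=(19.553,-25.511), heading=110, 9 segment(s) drawn
Segments drawn: 9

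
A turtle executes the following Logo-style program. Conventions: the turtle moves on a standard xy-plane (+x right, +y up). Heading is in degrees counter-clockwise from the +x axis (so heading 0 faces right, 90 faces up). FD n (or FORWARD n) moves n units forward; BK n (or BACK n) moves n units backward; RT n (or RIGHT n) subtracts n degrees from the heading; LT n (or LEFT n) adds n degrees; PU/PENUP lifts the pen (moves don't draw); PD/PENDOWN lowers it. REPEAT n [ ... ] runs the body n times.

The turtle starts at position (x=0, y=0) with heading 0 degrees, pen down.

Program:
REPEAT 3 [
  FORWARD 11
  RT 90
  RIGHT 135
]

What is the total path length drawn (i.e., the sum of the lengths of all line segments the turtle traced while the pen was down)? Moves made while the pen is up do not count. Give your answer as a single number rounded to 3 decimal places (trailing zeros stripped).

Answer: 33

Derivation:
Executing turtle program step by step:
Start: pos=(0,0), heading=0, pen down
REPEAT 3 [
  -- iteration 1/3 --
  FD 11: (0,0) -> (11,0) [heading=0, draw]
  RT 90: heading 0 -> 270
  RT 135: heading 270 -> 135
  -- iteration 2/3 --
  FD 11: (11,0) -> (3.222,7.778) [heading=135, draw]
  RT 90: heading 135 -> 45
  RT 135: heading 45 -> 270
  -- iteration 3/3 --
  FD 11: (3.222,7.778) -> (3.222,-3.222) [heading=270, draw]
  RT 90: heading 270 -> 180
  RT 135: heading 180 -> 45
]
Final: pos=(3.222,-3.222), heading=45, 3 segment(s) drawn

Segment lengths:
  seg 1: (0,0) -> (11,0), length = 11
  seg 2: (11,0) -> (3.222,7.778), length = 11
  seg 3: (3.222,7.778) -> (3.222,-3.222), length = 11
Total = 33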